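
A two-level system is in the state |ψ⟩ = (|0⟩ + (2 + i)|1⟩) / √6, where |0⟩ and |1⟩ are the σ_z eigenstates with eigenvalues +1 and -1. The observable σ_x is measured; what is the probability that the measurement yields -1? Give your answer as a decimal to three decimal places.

0.167

|-x⟩ = (|0⟩ - |1⟩)/√2, so ⟨-x|ψ⟩ = (-1 - i) / (√2·√6).
P = |-1 - i|² / 12 = 2/12.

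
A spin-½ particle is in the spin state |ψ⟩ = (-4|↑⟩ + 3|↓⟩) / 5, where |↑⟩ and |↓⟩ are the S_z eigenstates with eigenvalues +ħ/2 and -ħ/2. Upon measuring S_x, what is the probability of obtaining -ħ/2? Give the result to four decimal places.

0.9800

|-x⟩ = (|↑⟩ - |↓⟩)/√2, so ⟨-x|ψ⟩ = (-7) / (√2·5).
P = |-7|² / 50 = 49/50.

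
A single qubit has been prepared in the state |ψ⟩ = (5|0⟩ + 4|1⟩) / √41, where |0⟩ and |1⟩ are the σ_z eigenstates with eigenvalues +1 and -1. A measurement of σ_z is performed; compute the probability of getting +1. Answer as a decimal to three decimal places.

0.610

The +1 outcome corresponds to |0⟩. Its amplitude in |ψ⟩ is 5/√41.
P = |5|² / 41 = 25/41.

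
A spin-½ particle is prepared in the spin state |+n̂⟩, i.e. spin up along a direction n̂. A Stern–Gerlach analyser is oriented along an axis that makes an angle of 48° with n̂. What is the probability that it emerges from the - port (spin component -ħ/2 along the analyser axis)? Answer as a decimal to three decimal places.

0.165

For spin-½, the probability of finding spin-up along an axis at angle θ to the initial spin direction is cos²(θ/2); spin-down is sin²(θ/2).
θ = 48°, so P = sin²(24°) ≈ 0.165.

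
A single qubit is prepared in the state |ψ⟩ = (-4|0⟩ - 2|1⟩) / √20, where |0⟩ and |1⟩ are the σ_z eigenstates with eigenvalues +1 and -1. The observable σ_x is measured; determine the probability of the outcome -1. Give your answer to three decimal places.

0.100

|-x⟩ = (|0⟩ - |1⟩)/√2, so ⟨-x|ψ⟩ = (-2) / (√2·√20).
P = |-2|² / 40 = 4/40.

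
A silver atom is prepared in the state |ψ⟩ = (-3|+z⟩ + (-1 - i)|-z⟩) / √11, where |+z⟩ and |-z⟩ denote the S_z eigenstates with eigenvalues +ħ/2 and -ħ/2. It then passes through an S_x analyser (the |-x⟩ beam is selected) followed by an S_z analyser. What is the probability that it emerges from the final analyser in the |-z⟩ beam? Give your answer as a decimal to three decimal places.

0.114

First analyser (S_x): P(|-x⟩) = |⟨-x|ψ⟩|² = 5/22.
After stage 1 the state is |-x⟩; P(|-z⟩) = |⟨-z|-x⟩|² = 1/2.
Joint probability = 5/22 × 1/2 = 0.114.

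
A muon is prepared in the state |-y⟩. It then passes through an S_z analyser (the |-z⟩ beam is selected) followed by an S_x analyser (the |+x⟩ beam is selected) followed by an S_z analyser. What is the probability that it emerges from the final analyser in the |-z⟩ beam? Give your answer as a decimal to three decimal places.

0.125

First analyser (S_z): from |-y⟩, P(|-z⟩) = 1/2.
After stage 1 the state is |-z⟩; P(|+x⟩) = |⟨+x|-z⟩|² = 1/2.
After stage 2 the state is |+x⟩; P(|-z⟩) = |⟨-z|+x⟩|² = 1/2.
Joint probability = 1/2 × 1/2 × 1/2 = 0.125.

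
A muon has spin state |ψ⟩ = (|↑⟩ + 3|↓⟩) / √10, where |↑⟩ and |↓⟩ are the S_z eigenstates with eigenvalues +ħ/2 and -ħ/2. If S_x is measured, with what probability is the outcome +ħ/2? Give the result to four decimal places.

0.8000

|+x⟩ = (|↑⟩ + |↓⟩)/√2, so ⟨+x|ψ⟩ = (4) / (√2·√10).
P = |4|² / 20 = 16/20.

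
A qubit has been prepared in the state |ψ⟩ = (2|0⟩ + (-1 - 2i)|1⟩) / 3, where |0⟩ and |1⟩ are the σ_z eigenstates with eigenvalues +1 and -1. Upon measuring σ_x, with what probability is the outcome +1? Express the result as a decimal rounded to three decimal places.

|+x⟩ = (|0⟩ + |1⟩)/√2, so ⟨+x|ψ⟩ = (1 - 2i) / (√2·3).
P = |1 - 2i|² / 18 = 5/18.

0.278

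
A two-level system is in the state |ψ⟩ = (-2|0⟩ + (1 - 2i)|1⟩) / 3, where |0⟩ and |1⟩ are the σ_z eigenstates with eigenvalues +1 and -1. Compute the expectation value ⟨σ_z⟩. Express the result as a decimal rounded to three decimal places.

⟨σ_z⟩ = |a|² - |b|² divided by |a|²+|b|², with a, b the |0⟩, |1⟩ amplitudes.
= (4 - 5)/9 = -1/9.

-0.111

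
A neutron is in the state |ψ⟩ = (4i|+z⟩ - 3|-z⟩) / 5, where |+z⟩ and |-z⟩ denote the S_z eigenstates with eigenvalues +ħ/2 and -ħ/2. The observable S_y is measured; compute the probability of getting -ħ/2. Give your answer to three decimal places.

0.020

|-y⟩ = (|+z⟩ - i|-z⟩)/√2, so ⟨-y|ψ⟩ = (i) / (√2·5).
P = |i|² / 50 = 1/50.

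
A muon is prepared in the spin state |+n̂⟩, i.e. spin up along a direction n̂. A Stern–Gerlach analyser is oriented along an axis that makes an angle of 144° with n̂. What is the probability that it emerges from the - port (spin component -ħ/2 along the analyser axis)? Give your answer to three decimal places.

For spin-½, the probability of finding spin-up along an axis at angle θ to the initial spin direction is cos²(θ/2); spin-down is sin²(θ/2).
θ = 144°, so P = sin²(72°) ≈ 0.905.

0.905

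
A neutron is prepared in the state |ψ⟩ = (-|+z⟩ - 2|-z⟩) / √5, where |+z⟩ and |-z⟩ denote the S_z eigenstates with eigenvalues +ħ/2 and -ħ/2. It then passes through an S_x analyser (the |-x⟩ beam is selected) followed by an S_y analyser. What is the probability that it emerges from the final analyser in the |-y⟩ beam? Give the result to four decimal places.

0.0500

First analyser (S_x): P(|-x⟩) = |⟨-x|ψ⟩|² = 1/10.
After stage 1 the state is |-x⟩; P(|-y⟩) = |⟨-y|-x⟩|² = 1/2.
Joint probability = 1/10 × 1/2 = 0.0500.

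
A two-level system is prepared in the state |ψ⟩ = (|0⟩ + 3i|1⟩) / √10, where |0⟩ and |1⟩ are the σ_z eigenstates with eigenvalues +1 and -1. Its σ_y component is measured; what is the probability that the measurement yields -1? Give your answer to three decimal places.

|-y⟩ = (|0⟩ - i|1⟩)/√2, so ⟨-y|ψ⟩ = (-2) / (√2·√10).
P = |-2|² / 20 = 4/20.

0.200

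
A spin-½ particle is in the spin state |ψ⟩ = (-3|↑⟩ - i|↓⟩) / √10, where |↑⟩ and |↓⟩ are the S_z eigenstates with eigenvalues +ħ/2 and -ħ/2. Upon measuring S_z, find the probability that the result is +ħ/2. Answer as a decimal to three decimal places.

0.900

The +ħ/2 outcome corresponds to |↑⟩. Its amplitude in |ψ⟩ is -3/√10.
P = |-3|² / 10 = 9/10.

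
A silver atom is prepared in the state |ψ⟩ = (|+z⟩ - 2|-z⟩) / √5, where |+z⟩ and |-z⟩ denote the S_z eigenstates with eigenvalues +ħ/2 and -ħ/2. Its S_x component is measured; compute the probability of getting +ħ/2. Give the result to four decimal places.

|+x⟩ = (|+z⟩ + |-z⟩)/√2, so ⟨+x|ψ⟩ = (-1) / (√2·√5).
P = |-1|² / 10 = 1/10.

0.1000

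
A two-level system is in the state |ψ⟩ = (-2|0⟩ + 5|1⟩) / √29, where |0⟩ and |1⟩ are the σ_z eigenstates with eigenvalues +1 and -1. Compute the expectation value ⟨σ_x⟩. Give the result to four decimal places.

-0.6897

⟨σ_x⟩ = 2 Re(a* b)/(|a|²+|b|²) with a = -2, b = 5.
a* b = -10, so ⟨σ_x⟩ = -20/29.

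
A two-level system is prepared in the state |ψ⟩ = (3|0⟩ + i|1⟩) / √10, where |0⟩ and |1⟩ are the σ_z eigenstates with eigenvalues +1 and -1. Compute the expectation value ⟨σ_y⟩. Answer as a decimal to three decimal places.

⟨σ_y⟩ = 2 Im(a* b)/(|a|²+|b|²) with a = 3, b = i.
a* b = 3i, so ⟨σ_y⟩ = 6/10.

0.600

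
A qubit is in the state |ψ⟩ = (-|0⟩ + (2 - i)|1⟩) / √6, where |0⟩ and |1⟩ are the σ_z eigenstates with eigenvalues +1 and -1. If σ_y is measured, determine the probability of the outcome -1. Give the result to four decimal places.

0.3333

|-y⟩ = (|0⟩ - i|1⟩)/√2, so ⟨-y|ψ⟩ = (2i) / (√2·√6).
P = |2i|² / 12 = 4/12.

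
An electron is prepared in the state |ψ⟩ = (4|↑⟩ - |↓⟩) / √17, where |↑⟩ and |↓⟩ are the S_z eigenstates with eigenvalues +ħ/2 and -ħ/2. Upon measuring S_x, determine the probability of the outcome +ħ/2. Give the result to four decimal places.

0.2647

|+x⟩ = (|↑⟩ + |↓⟩)/√2, so ⟨+x|ψ⟩ = (3) / (√2·√17).
P = |3|² / 34 = 9/34.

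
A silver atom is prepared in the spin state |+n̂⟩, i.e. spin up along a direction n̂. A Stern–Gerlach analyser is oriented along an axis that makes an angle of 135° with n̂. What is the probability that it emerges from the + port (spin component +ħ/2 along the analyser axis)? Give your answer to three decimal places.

For spin-½, the probability of finding spin-up along an axis at angle θ to the initial spin direction is cos²(θ/2); spin-down is sin²(θ/2).
θ = 135°, so P = cos²(67.5°) ≈ 0.146.

0.146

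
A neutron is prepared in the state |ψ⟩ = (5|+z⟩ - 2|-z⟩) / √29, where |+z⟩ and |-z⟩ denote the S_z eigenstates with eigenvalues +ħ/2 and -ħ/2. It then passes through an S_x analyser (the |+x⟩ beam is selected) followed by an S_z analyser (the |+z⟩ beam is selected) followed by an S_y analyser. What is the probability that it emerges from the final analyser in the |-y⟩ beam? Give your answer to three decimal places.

First analyser (S_x): P(|+x⟩) = |⟨+x|ψ⟩|² = 9/58.
After stage 1 the state is |+x⟩; P(|+z⟩) = |⟨+z|+x⟩|² = 1/2.
After stage 2 the state is |+z⟩; P(|-y⟩) = |⟨-y|+z⟩|² = 1/2.
Joint probability = 9/58 × 1/2 × 1/2 = 0.039.

0.039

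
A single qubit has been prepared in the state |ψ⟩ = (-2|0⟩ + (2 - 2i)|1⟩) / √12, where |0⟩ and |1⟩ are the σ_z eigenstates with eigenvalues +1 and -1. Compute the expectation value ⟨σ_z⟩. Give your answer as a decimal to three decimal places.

⟨σ_z⟩ = |a|² - |b|² divided by |a|²+|b|², with a, b the |0⟩, |1⟩ amplitudes.
= (4 - 8)/12 = -4/12.

-0.333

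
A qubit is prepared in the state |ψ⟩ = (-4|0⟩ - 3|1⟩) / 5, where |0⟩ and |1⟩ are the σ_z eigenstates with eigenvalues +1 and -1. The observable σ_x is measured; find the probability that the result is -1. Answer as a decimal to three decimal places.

0.020

|-x⟩ = (|0⟩ - |1⟩)/√2, so ⟨-x|ψ⟩ = (-1) / (√2·5).
P = |-1|² / 50 = 1/50.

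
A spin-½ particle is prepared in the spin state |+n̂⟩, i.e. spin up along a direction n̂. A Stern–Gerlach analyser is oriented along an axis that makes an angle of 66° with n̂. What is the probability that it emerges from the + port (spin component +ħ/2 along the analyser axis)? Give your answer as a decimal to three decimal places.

0.703

For spin-½, the probability of finding spin-up along an axis at angle θ to the initial spin direction is cos²(θ/2); spin-down is sin²(θ/2).
θ = 66°, so P = cos²(33°) ≈ 0.703.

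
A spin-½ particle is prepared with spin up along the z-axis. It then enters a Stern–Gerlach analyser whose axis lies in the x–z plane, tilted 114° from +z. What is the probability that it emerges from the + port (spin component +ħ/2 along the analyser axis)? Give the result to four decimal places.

For spin-½, the probability of finding spin-up along an axis at angle θ to the initial spin direction is cos²(θ/2); spin-down is sin²(θ/2).
θ = 114°, so P = cos²(57°) ≈ 0.2966.

0.2966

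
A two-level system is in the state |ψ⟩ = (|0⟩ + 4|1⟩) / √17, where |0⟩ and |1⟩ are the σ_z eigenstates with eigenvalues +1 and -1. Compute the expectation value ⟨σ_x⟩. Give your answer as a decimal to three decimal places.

⟨σ_x⟩ = 2 Re(a* b)/(|a|²+|b|²) with a = 1, b = 4.
a* b = 4, so ⟨σ_x⟩ = 8/17.

0.471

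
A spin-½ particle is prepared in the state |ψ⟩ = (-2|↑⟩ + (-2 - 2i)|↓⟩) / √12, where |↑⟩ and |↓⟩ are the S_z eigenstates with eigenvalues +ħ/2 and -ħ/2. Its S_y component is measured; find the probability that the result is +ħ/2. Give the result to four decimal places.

0.8333

|+y⟩ = (|↑⟩ + i|↓⟩)/√2, so ⟨+y|ψ⟩ = (-4 + 2i) / (√2·√12).
P = |-4 + 2i|² / 24 = 20/24.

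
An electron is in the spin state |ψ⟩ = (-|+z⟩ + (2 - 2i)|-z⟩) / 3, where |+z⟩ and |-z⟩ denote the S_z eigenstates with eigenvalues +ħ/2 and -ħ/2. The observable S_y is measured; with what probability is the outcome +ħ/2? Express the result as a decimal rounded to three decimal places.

|+y⟩ = (|+z⟩ + i|-z⟩)/√2, so ⟨+y|ψ⟩ = (-3 - 2i) / (√2·3).
P = |-3 - 2i|² / 18 = 13/18.

0.722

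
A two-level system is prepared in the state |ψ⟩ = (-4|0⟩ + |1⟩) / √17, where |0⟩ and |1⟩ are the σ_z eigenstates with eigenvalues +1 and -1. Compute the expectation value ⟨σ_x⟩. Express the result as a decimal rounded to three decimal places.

⟨σ_x⟩ = 2 Re(a* b)/(|a|²+|b|²) with a = -4, b = 1.
a* b = -4, so ⟨σ_x⟩ = -8/17.

-0.471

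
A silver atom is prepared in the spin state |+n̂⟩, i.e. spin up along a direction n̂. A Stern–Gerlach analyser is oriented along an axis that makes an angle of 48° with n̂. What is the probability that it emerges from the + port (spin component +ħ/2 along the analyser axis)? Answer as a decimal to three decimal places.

For spin-½, the probability of finding spin-up along an axis at angle θ to the initial spin direction is cos²(θ/2); spin-down is sin²(θ/2).
θ = 48°, so P = cos²(24°) ≈ 0.835.

0.835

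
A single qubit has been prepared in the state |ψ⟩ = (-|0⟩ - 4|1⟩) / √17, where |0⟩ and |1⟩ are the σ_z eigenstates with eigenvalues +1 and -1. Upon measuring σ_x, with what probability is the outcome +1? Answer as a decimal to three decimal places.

0.735

|+x⟩ = (|0⟩ + |1⟩)/√2, so ⟨+x|ψ⟩ = (-5) / (√2·√17).
P = |-5|² / 34 = 25/34.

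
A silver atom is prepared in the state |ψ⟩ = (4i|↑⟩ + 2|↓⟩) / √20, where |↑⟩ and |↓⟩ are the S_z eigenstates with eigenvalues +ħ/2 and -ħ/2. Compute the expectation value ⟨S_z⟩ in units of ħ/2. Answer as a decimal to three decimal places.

⟨σ_z⟩ = |a|² - |b|² divided by |a|²+|b|², with a, b the |↑⟩, |↓⟩ amplitudes.
= (16 - 4)/20 = 12/20.
⟨S_z⟩ = (ħ/2)·⟨σ_z⟩.

0.600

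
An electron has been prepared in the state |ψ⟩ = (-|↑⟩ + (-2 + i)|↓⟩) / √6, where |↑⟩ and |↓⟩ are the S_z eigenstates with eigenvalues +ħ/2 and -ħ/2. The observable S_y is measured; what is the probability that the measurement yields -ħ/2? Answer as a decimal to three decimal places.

0.667

|-y⟩ = (|↑⟩ - i|↓⟩)/√2, so ⟨-y|ψ⟩ = (-2 - 2i) / (√2·√6).
P = |-2 - 2i|² / 12 = 8/12.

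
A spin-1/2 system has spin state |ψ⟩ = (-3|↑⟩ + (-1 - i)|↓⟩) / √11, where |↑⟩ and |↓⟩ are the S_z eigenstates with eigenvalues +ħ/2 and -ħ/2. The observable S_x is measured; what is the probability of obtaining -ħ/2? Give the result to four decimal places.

0.2273

|-x⟩ = (|↑⟩ - |↓⟩)/√2, so ⟨-x|ψ⟩ = (-2 + i) / (√2·√11).
P = |-2 + i|² / 22 = 5/22.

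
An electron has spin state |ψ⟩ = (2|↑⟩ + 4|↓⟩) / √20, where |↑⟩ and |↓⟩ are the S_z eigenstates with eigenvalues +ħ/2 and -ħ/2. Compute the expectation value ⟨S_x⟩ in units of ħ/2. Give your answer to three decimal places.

⟨σ_x⟩ = 2 Re(a* b)/(|a|²+|b|²) with a = 2, b = 4.
a* b = 8, so ⟨σ_x⟩ = 16/20.
⟨S_x⟩ = (ħ/2)·⟨σ_x⟩.

0.800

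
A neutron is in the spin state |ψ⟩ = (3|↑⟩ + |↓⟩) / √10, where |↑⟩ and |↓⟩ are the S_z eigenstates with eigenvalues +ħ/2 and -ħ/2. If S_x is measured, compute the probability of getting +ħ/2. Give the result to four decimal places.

0.8000

|+x⟩ = (|↑⟩ + |↓⟩)/√2, so ⟨+x|ψ⟩ = (4) / (√2·√10).
P = |4|² / 20 = 16/20.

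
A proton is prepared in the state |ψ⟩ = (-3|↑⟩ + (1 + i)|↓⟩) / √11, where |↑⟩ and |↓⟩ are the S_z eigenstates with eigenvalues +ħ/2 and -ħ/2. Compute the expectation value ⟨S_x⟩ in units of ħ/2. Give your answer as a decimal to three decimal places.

-0.545

⟨σ_x⟩ = 2 Re(a* b)/(|a|²+|b|²) with a = -3, b = (1 + i).
a* b = (-3 - 3i), so ⟨σ_x⟩ = -6/11.
⟨S_x⟩ = (ħ/2)·⟨σ_x⟩.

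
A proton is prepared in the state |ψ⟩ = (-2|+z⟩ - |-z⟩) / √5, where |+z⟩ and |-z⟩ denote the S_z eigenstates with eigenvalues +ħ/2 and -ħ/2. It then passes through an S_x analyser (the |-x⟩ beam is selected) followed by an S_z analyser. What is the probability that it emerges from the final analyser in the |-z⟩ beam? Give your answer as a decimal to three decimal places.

First analyser (S_x): P(|-x⟩) = |⟨-x|ψ⟩|² = 1/10.
After stage 1 the state is |-x⟩; P(|-z⟩) = |⟨-z|-x⟩|² = 1/2.
Joint probability = 1/10 × 1/2 = 0.050.

0.050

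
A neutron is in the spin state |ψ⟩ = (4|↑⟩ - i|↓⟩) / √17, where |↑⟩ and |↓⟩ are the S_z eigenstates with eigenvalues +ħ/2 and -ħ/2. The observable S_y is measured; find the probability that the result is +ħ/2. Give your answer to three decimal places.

0.265

|+y⟩ = (|↑⟩ + i|↓⟩)/√2, so ⟨+y|ψ⟩ = (3) / (√2·√17).
P = |3|² / 34 = 9/34.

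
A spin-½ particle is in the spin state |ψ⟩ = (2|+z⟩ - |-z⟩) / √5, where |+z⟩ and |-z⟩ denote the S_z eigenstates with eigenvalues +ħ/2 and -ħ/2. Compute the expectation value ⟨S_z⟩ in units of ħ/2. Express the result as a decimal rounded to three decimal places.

⟨σ_z⟩ = |a|² - |b|² divided by |a|²+|b|², with a, b the |+z⟩, |-z⟩ amplitudes.
= (4 - 1)/5 = 3/5.
⟨S_z⟩ = (ħ/2)·⟨σ_z⟩.

0.600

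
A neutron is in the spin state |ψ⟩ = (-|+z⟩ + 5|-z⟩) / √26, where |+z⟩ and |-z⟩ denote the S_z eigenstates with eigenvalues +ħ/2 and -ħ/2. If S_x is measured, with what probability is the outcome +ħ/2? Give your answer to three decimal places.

0.308

|+x⟩ = (|+z⟩ + |-z⟩)/√2, so ⟨+x|ψ⟩ = (4) / (√2·√26).
P = |4|² / 52 = 16/52.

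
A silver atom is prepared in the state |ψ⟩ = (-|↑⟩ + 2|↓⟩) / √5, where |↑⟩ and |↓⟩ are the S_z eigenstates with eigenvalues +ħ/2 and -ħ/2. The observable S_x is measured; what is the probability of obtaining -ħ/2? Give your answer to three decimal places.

|-x⟩ = (|↑⟩ - |↓⟩)/√2, so ⟨-x|ψ⟩ = (-3) / (√2·√5).
P = |-3|² / 10 = 9/10.

0.900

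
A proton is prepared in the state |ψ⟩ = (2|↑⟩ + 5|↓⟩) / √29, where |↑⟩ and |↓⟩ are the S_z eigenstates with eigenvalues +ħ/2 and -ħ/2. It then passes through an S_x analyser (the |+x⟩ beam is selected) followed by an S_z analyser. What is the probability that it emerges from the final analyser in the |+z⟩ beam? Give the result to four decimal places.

First analyser (S_x): P(|+x⟩) = |⟨+x|ψ⟩|² = 49/58.
After stage 1 the state is |+x⟩; P(|+z⟩) = |⟨+z|+x⟩|² = 1/2.
Joint probability = 49/58 × 1/2 = 0.4224.

0.4224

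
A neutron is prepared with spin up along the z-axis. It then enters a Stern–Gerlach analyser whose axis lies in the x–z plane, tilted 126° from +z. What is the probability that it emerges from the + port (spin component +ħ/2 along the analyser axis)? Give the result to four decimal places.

0.2061

For spin-½, the probability of finding spin-up along an axis at angle θ to the initial spin direction is cos²(θ/2); spin-down is sin²(θ/2).
θ = 126°, so P = cos²(63°) ≈ 0.2061.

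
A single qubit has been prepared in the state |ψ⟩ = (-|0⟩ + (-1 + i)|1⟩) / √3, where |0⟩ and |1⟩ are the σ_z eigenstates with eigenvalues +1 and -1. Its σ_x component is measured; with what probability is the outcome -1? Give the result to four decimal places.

0.1667

|-x⟩ = (|0⟩ - |1⟩)/√2, so ⟨-x|ψ⟩ = (-i) / (√2·√3).
P = |-i|² / 6 = 1/6.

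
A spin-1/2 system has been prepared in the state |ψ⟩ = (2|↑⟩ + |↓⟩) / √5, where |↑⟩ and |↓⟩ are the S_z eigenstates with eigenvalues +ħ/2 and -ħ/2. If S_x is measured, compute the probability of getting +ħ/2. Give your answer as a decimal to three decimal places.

|+x⟩ = (|↑⟩ + |↓⟩)/√2, so ⟨+x|ψ⟩ = (3) / (√2·√5).
P = |3|² / 10 = 9/10.

0.900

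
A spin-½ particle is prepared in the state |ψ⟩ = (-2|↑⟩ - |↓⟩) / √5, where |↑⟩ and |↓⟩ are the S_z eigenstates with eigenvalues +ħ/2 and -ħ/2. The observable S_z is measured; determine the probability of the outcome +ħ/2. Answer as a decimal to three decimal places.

0.800

The +ħ/2 outcome corresponds to |↑⟩. Its amplitude in |ψ⟩ is -2/√5.
P = |-2|² / 5 = 4/5.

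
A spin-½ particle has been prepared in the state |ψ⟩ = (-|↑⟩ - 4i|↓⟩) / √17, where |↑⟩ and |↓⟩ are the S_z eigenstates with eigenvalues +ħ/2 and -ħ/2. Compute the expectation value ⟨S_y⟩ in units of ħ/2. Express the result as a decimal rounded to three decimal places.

⟨σ_y⟩ = 2 Im(a* b)/(|a|²+|b|²) with a = -1, b = -4i.
a* b = 4i, so ⟨σ_y⟩ = 8/17.
⟨S_y⟩ = (ħ/2)·⟨σ_y⟩.

0.471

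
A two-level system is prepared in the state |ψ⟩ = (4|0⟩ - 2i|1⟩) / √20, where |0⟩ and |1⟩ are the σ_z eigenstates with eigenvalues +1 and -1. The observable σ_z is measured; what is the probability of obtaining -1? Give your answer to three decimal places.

The -1 outcome corresponds to |1⟩. Its amplitude in |ψ⟩ is -2i/√20.
P = |-2i|² / 20 = 4/20.

0.200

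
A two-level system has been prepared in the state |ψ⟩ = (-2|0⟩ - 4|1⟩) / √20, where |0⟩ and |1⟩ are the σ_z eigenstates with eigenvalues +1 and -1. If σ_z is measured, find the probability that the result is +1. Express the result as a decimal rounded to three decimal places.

The +1 outcome corresponds to |0⟩. Its amplitude in |ψ⟩ is -2/√20.
P = |-2|² / 20 = 4/20.

0.200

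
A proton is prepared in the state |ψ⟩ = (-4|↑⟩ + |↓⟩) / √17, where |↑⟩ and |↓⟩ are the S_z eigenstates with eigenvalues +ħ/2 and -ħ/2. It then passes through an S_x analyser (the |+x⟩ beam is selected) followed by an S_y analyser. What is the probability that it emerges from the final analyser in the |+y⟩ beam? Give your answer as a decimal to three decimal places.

First analyser (S_x): P(|+x⟩) = |⟨+x|ψ⟩|² = 9/34.
After stage 1 the state is |+x⟩; P(|+y⟩) = |⟨+y|+x⟩|² = 1/2.
Joint probability = 9/34 × 1/2 = 0.132.

0.132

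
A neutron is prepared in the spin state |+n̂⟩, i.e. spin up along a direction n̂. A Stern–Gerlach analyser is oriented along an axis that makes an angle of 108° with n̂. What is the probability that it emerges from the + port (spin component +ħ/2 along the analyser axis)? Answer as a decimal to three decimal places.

0.345

For spin-½, the probability of finding spin-up along an axis at angle θ to the initial spin direction is cos²(θ/2); spin-down is sin²(θ/2).
θ = 108°, so P = cos²(54°) ≈ 0.345.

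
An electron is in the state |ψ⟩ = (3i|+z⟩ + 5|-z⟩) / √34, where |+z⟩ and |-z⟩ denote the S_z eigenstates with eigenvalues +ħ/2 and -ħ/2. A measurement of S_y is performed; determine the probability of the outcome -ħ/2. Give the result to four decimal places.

|-y⟩ = (|+z⟩ - i|-z⟩)/√2, so ⟨-y|ψ⟩ = (8i) / (√2·√34).
P = |8i|² / 68 = 64/68.

0.9412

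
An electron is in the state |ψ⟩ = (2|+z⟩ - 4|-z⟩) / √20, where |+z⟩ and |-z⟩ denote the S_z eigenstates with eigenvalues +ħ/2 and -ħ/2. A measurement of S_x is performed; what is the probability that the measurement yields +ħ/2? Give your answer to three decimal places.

0.100

|+x⟩ = (|+z⟩ + |-z⟩)/√2, so ⟨+x|ψ⟩ = (-2) / (√2·√20).
P = |-2|² / 40 = 4/40.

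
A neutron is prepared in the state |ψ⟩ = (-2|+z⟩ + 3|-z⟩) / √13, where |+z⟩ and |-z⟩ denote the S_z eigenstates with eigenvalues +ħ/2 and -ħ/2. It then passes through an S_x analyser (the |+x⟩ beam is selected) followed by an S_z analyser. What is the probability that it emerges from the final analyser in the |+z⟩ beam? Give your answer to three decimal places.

0.019

First analyser (S_x): P(|+x⟩) = |⟨+x|ψ⟩|² = 1/26.
After stage 1 the state is |+x⟩; P(|+z⟩) = |⟨+z|+x⟩|² = 1/2.
Joint probability = 1/26 × 1/2 = 0.019.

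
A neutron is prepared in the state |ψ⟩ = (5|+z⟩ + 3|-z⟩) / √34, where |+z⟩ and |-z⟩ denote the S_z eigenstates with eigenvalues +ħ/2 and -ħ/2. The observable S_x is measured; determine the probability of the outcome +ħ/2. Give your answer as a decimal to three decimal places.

0.941

|+x⟩ = (|+z⟩ + |-z⟩)/√2, so ⟨+x|ψ⟩ = (8) / (√2·√34).
P = |8|² / 68 = 64/68.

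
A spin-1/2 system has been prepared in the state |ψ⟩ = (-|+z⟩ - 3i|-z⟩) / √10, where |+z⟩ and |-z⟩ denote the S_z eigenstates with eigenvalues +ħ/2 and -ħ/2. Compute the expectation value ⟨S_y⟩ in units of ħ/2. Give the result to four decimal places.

⟨σ_y⟩ = 2 Im(a* b)/(|a|²+|b|²) with a = -1, b = -3i.
a* b = 3i, so ⟨σ_y⟩ = 6/10.
⟨S_y⟩ = (ħ/2)·⟨σ_y⟩.

0.6000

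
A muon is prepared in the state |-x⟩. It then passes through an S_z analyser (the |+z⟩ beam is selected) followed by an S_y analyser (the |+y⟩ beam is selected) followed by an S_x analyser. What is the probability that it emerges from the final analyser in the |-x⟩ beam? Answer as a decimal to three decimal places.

0.125

First analyser (S_z): from |-x⟩, P(|+z⟩) = 1/2.
After stage 1 the state is |+z⟩; P(|+y⟩) = |⟨+y|+z⟩|² = 1/2.
After stage 2 the state is |+y⟩; P(|-x⟩) = |⟨-x|+y⟩|² = 1/2.
Joint probability = 1/2 × 1/2 × 1/2 = 0.125.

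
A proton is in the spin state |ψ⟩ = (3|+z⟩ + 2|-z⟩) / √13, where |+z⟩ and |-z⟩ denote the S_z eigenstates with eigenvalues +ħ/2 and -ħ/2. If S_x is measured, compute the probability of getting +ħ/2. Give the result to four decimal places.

|+x⟩ = (|+z⟩ + |-z⟩)/√2, so ⟨+x|ψ⟩ = (5) / (√2·√13).
P = |5|² / 26 = 25/26.

0.9615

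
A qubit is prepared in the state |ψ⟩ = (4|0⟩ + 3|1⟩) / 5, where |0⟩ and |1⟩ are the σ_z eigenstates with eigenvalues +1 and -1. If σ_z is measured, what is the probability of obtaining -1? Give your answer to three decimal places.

The -1 outcome corresponds to |1⟩. Its amplitude in |ψ⟩ is 3/5.
P = |3|² / 25 = 9/25.

0.360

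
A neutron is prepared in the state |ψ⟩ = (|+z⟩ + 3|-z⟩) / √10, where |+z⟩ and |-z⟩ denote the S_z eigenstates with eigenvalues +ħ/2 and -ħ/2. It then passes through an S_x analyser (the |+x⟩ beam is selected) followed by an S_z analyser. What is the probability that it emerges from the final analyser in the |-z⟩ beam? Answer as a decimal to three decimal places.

First analyser (S_x): P(|+x⟩) = |⟨+x|ψ⟩|² = 16/20.
After stage 1 the state is |+x⟩; P(|-z⟩) = |⟨-z|+x⟩|² = 1/2.
Joint probability = 16/20 × 1/2 = 0.400.

0.400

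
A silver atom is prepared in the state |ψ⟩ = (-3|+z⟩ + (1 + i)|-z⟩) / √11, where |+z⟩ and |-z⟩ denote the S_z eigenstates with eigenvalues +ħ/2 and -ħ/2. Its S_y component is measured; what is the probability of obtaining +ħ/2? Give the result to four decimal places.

0.2273

|+y⟩ = (|+z⟩ + i|-z⟩)/√2, so ⟨+y|ψ⟩ = (-2 - i) / (√2·√11).
P = |-2 - i|² / 22 = 5/22.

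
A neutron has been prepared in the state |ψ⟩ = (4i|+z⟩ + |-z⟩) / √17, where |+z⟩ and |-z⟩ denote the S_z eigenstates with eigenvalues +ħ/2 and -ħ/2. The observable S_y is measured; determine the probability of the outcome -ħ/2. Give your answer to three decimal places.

0.735

|-y⟩ = (|+z⟩ - i|-z⟩)/√2, so ⟨-y|ψ⟩ = (5i) / (√2·√17).
P = |5i|² / 34 = 25/34.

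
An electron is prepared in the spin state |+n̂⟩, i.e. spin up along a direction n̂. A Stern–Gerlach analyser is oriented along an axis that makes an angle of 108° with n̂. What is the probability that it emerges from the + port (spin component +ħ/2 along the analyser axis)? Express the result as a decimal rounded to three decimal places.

For spin-½, the probability of finding spin-up along an axis at angle θ to the initial spin direction is cos²(θ/2); spin-down is sin²(θ/2).
θ = 108°, so P = cos²(54°) ≈ 0.345.

0.345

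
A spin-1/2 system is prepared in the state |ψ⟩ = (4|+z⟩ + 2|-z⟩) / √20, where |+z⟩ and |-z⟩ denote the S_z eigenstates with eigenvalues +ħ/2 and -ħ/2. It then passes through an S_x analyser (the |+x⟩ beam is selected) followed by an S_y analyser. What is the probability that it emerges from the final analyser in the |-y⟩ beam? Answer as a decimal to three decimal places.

0.450

First analyser (S_x): P(|+x⟩) = |⟨+x|ψ⟩|² = 36/40.
After stage 1 the state is |+x⟩; P(|-y⟩) = |⟨-y|+x⟩|² = 1/2.
Joint probability = 36/40 × 1/2 = 0.450.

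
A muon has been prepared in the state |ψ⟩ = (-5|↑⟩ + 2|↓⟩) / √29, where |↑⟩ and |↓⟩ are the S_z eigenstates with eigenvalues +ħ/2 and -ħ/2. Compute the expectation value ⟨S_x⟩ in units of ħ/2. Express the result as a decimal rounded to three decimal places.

⟨σ_x⟩ = 2 Re(a* b)/(|a|²+|b|²) with a = -5, b = 2.
a* b = -10, so ⟨σ_x⟩ = -20/29.
⟨S_x⟩ = (ħ/2)·⟨σ_x⟩.

-0.690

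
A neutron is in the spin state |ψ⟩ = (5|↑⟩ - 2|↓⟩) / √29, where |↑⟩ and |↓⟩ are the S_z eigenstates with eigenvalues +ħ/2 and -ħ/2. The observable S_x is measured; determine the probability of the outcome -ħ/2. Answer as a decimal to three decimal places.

0.845

|-x⟩ = (|↑⟩ - |↓⟩)/√2, so ⟨-x|ψ⟩ = (7) / (√2·√29).
P = |7|² / 58 = 49/58.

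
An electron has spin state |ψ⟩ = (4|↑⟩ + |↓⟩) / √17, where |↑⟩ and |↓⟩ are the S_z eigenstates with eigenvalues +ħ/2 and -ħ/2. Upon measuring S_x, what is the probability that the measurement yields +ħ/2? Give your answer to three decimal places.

0.735

|+x⟩ = (|↑⟩ + |↓⟩)/√2, so ⟨+x|ψ⟩ = (5) / (√2·√17).
P = |5|² / 34 = 25/34.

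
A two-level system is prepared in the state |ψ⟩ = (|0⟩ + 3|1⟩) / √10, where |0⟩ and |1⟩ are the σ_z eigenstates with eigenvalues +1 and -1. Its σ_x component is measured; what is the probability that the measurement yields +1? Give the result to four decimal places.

|+x⟩ = (|0⟩ + |1⟩)/√2, so ⟨+x|ψ⟩ = (4) / (√2·√10).
P = |4|² / 20 = 16/20.

0.8000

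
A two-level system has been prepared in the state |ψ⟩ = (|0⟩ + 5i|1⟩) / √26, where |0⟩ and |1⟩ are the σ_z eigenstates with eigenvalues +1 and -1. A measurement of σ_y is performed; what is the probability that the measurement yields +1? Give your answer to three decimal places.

0.692

|+y⟩ = (|0⟩ + i|1⟩)/√2, so ⟨+y|ψ⟩ = (6) / (√2·√26).
P = |6|² / 52 = 36/52.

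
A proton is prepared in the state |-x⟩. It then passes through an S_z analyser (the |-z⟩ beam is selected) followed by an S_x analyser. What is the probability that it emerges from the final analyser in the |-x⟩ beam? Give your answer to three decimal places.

0.250

First analyser (S_z): from |-x⟩, P(|-z⟩) = 1/2.
After stage 1 the state is |-z⟩; P(|-x⟩) = |⟨-x|-z⟩|² = 1/2.
Joint probability = 1/2 × 1/2 = 0.250.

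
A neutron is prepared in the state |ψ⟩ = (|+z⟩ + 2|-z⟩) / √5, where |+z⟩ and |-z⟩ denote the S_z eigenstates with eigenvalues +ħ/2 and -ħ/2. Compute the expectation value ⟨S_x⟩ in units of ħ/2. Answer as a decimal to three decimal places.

0.800

⟨σ_x⟩ = 2 Re(a* b)/(|a|²+|b|²) with a = 1, b = 2.
a* b = 2, so ⟨σ_x⟩ = 4/5.
⟨S_x⟩ = (ħ/2)·⟨σ_x⟩.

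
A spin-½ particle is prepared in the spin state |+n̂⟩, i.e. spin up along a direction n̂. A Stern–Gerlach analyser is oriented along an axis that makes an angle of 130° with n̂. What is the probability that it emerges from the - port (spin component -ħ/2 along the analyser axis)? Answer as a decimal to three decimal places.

0.821

For spin-½, the probability of finding spin-up along an axis at angle θ to the initial spin direction is cos²(θ/2); spin-down is sin²(θ/2).
θ = 130°, so P = sin²(65°) ≈ 0.821.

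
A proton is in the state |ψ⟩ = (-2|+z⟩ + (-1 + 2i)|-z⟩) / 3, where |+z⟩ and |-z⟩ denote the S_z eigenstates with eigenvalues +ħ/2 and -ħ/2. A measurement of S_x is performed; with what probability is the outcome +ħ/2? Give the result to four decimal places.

|+x⟩ = (|+z⟩ + |-z⟩)/√2, so ⟨+x|ψ⟩ = (-3 + 2i) / (√2·3).
P = |-3 + 2i|² / 18 = 13/18.

0.7222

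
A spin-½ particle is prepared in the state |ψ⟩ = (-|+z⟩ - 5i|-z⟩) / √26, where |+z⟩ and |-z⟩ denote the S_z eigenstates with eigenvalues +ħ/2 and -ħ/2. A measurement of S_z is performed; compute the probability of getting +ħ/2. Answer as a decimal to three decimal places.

The +ħ/2 outcome corresponds to |+z⟩. Its amplitude in |ψ⟩ is -1/√26.
P = |-1|² / 26 = 1/26.

0.038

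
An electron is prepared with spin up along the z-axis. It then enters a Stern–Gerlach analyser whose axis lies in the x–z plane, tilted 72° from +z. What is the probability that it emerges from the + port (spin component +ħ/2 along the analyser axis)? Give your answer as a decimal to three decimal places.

For spin-½, the probability of finding spin-up along an axis at angle θ to the initial spin direction is cos²(θ/2); spin-down is sin²(θ/2).
θ = 72°, so P = cos²(36°) ≈ 0.655.

0.655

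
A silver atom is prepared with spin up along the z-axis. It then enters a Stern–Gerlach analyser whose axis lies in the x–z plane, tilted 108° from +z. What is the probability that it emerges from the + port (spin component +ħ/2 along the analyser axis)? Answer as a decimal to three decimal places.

0.345

For spin-½, the probability of finding spin-up along an axis at angle θ to the initial spin direction is cos²(θ/2); spin-down is sin²(θ/2).
θ = 108°, so P = cos²(54°) ≈ 0.345.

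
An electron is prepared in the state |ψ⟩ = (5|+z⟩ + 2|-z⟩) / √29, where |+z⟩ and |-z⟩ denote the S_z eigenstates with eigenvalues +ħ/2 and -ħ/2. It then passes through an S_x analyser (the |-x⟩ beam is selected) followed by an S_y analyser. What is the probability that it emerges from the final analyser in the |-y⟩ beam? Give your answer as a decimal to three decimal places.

First analyser (S_x): P(|-x⟩) = |⟨-x|ψ⟩|² = 9/58.
After stage 1 the state is |-x⟩; P(|-y⟩) = |⟨-y|-x⟩|² = 1/2.
Joint probability = 9/58 × 1/2 = 0.078.

0.078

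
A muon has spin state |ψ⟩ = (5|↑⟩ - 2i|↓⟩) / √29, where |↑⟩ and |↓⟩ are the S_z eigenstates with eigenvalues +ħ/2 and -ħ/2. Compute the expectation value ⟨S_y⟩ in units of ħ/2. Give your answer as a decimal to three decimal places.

-0.690

⟨σ_y⟩ = 2 Im(a* b)/(|a|²+|b|²) with a = 5, b = -2i.
a* b = -10i, so ⟨σ_y⟩ = -20/29.
⟨S_y⟩ = (ħ/2)·⟨σ_y⟩.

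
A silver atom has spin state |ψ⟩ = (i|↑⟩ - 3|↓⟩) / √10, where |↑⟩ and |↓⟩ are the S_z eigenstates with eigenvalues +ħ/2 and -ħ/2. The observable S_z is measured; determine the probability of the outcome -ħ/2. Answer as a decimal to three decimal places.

The -ħ/2 outcome corresponds to |↓⟩. Its amplitude in |ψ⟩ is -3/√10.
P = |-3|² / 10 = 9/10.

0.900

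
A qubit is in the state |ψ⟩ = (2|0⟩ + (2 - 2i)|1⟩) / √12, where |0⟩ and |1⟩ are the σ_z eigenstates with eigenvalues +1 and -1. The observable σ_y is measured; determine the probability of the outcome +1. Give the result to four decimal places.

|+y⟩ = (|0⟩ + i|1⟩)/√2, so ⟨+y|ψ⟩ = (-2i) / (√2·√12).
P = |-2i|² / 24 = 4/24.

0.1667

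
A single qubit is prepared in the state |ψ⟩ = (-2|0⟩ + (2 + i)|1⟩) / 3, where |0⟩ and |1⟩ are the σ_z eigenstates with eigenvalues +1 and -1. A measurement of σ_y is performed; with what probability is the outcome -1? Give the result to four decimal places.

|-y⟩ = (|0⟩ - i|1⟩)/√2, so ⟨-y|ψ⟩ = (-3 + 2i) / (√2·3).
P = |-3 + 2i|² / 18 = 13/18.

0.7222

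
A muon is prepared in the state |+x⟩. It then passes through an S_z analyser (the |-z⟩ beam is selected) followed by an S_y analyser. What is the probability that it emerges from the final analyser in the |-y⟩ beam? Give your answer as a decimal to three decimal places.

0.250

First analyser (S_z): from |+x⟩, P(|-z⟩) = 1/2.
After stage 1 the state is |-z⟩; P(|-y⟩) = |⟨-y|-z⟩|² = 1/2.
Joint probability = 1/2 × 1/2 = 0.250.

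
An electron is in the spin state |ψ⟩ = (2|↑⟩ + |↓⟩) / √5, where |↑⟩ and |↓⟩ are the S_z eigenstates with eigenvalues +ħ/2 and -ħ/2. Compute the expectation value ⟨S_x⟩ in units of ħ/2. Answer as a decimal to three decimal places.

⟨σ_x⟩ = 2 Re(a* b)/(|a|²+|b|²) with a = 2, b = 1.
a* b = 2, so ⟨σ_x⟩ = 4/5.
⟨S_x⟩ = (ħ/2)·⟨σ_x⟩.

0.800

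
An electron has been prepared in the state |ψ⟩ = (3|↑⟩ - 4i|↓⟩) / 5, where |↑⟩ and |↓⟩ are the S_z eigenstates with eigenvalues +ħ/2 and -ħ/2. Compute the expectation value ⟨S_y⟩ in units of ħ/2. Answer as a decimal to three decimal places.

-0.960

⟨σ_y⟩ = 2 Im(a* b)/(|a|²+|b|²) with a = 3, b = -4i.
a* b = -12i, so ⟨σ_y⟩ = -24/25.
⟨S_y⟩ = (ħ/2)·⟨σ_y⟩.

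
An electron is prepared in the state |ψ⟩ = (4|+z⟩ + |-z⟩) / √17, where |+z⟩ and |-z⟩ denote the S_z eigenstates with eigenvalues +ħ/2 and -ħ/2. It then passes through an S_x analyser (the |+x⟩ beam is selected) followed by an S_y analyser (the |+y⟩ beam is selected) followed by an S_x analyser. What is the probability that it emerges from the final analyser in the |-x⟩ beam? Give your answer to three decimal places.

0.184

First analyser (S_x): P(|+x⟩) = |⟨+x|ψ⟩|² = 25/34.
After stage 1 the state is |+x⟩; P(|+y⟩) = |⟨+y|+x⟩|² = 1/2.
After stage 2 the state is |+y⟩; P(|-x⟩) = |⟨-x|+y⟩|² = 1/2.
Joint probability = 25/34 × 1/2 × 1/2 = 0.184.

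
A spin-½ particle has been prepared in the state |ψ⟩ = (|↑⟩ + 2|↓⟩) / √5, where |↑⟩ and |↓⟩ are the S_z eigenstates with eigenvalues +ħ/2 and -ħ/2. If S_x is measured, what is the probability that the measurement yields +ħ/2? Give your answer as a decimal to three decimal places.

0.900

|+x⟩ = (|↑⟩ + |↓⟩)/√2, so ⟨+x|ψ⟩ = (3) / (√2·√5).
P = |3|² / 10 = 9/10.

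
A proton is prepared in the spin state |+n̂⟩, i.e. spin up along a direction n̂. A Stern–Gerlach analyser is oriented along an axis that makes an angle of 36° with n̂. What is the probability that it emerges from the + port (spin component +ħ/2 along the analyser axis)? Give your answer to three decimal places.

0.905

For spin-½, the probability of finding spin-up along an axis at angle θ to the initial spin direction is cos²(θ/2); spin-down is sin²(θ/2).
θ = 36°, so P = cos²(18°) ≈ 0.905.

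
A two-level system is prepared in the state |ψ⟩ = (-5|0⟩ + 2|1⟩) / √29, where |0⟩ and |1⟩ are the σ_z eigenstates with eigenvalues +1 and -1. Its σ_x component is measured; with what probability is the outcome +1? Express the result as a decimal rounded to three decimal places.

|+x⟩ = (|0⟩ + |1⟩)/√2, so ⟨+x|ψ⟩ = (-3) / (√2·√29).
P = |-3|² / 58 = 9/58.

0.155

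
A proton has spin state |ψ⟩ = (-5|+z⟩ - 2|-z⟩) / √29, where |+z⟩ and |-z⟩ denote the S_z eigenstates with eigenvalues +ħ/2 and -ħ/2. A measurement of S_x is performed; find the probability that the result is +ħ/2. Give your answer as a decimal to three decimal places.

0.845

|+x⟩ = (|+z⟩ + |-z⟩)/√2, so ⟨+x|ψ⟩ = (-7) / (√2·√29).
P = |-7|² / 58 = 49/58.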